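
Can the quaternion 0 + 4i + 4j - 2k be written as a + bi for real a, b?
No. The quaternion 4i + 4j - 2k has j-coefficient y = 4 and k-coefficient z = -2, not both zero, so it does not lie in the complex subalgebra spanned by 1 and i.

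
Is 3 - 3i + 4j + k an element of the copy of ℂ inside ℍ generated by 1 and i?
No. The quaternion 3 - 3i + 4j + k has j-coefficient y = 4 and k-coefficient z = 1, not both zero, so it does not lie in the complex subalgebra spanned by 1 and i.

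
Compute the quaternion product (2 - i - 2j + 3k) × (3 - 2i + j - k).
9 - 8i - 11j + 2k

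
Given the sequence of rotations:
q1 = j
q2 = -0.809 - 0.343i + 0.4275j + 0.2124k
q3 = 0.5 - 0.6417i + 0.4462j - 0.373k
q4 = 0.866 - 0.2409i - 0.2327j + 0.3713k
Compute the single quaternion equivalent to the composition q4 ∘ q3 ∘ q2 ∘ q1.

q2 · q1 = -0.4275 - 0.2124i - 0.809j - 0.343k
q3 · q2 · q1 = -0.117 - 0.2867i - 0.7361j + 0.6019k
q4 · q3 · q2 · q1 = -0.5652 - 0.0868i - 0.5717j + 0.5884k
-0.5652 - 0.0868i - 0.5717j + 0.5884k


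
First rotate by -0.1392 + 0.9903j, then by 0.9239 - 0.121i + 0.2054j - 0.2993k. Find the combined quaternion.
-0.332 + 0.3132i + 0.8863j - 0.0782k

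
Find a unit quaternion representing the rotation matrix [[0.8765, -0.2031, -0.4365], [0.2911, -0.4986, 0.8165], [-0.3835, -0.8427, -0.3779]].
-0.5 + 0.8296i + 0.0265j - 0.2471k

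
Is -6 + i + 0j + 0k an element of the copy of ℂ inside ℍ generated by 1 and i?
Yes. The quaternion -6 + i has j- and k-coefficients y = z = 0, so it lies in the complex subalgebra spanned by 1 and i.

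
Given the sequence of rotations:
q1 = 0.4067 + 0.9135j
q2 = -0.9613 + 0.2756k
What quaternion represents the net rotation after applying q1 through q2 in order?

q2 · q1 = -0.391 - 0.2518i - 0.8781j + 0.1121k
-0.391 - 0.2518i - 0.8781j + 0.1121k


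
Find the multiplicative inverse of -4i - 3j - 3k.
0.1176i + 0.0882j + 0.0882k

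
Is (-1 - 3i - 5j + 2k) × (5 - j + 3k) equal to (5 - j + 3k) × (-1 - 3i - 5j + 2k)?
No: pq = -16 - 28i - 15j + 10k ≠ -16 - 2i - 33j + 4k = qp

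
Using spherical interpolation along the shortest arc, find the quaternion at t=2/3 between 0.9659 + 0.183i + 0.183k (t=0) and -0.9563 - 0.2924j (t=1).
0.9763 + 0.0624i + 0.1978j + 0.0624k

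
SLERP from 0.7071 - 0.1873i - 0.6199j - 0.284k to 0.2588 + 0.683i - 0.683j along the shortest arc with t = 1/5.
0.6716 + 0.0042i - 0.6993j - 0.2446k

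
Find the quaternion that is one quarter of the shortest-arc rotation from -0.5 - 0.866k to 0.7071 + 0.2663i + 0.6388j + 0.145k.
-0.6231 - 0.0803i - 0.1926j - 0.7538k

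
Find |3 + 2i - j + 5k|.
√39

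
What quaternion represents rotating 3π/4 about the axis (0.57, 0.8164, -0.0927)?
0.3827 + 0.5266i + 0.7543j - 0.0856k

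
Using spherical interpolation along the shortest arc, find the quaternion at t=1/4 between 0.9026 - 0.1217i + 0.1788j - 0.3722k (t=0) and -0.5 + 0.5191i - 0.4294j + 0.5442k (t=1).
0.8327 - 0.2331i + 0.2533j - 0.4338k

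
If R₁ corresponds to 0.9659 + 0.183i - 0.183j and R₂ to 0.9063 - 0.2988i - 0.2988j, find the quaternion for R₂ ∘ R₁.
0.8754 - 0.1228i - 0.4545j + 0.1094k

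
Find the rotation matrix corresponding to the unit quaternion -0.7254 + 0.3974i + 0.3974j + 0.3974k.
[[0.3683, 0.8924, -0.2607], [-0.2607, 0.3683, 0.8924], [0.8924, -0.2607, 0.3683]]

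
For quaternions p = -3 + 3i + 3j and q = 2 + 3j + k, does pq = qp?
No: pq = -15 + 9i - 6j + 6k ≠ -15 + 3i - 12k = qp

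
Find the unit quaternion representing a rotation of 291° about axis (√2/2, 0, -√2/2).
-0.8241 + 0.4005i - 0.4005k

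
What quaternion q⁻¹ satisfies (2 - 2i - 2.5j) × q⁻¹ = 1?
0.1404 + 0.1404i + 0.1754j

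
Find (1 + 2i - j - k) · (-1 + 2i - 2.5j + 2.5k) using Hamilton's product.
-5 - 5i - 8.5j + 0.5k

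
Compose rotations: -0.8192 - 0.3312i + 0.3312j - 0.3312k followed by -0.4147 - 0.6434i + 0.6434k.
0.3397 + 0.4513i - 0.5635j - 0.6028k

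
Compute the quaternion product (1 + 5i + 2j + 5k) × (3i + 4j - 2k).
-13 - 21i + 29j + 12k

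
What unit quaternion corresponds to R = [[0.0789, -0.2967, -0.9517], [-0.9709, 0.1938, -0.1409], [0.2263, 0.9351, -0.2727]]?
-0.5 - 0.538i + 0.589j + 0.3371k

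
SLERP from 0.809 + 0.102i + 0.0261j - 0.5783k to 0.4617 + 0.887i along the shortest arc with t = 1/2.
0.7426 + 0.578i + 0.0153j - 0.338k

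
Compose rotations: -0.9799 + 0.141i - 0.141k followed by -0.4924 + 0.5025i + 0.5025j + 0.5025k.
0.4825 - 0.6327i - 0.3507j - 0.4938k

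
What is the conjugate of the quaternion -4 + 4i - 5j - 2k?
-4 - 4i + 5j + 2k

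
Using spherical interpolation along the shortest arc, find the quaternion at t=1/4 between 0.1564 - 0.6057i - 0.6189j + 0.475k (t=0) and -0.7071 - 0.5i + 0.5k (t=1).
-0.0881 - 0.6556i - 0.5126j + 0.5474k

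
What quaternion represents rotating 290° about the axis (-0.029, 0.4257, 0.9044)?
-0.8192 - 0.0166i + 0.2442j + 0.5187k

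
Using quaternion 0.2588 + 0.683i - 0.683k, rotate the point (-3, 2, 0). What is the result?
(0.506, -0.671, 3.506)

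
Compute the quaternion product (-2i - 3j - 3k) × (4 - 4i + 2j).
-2 - 2i - 28k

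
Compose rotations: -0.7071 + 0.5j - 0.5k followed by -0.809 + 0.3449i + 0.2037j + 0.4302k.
0.6853 - 0.5608i - 0.3761j + 0.2728k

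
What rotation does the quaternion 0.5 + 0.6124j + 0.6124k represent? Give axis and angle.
axis = (0, √2/2, √2/2), θ = 2π/3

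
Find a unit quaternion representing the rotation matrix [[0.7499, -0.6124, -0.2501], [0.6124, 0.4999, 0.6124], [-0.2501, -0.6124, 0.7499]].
0.866 - 0.3536i + 0.3536k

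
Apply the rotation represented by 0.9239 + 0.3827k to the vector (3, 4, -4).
(-0.707, 4.95, -4)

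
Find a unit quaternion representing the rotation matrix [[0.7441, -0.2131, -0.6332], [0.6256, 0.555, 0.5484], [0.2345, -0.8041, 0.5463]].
0.8434 - 0.4009i - 0.2572j + 0.2486k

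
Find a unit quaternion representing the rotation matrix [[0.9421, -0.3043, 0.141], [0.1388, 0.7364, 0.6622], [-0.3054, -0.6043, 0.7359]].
0.9239 - 0.3427i + 0.1208j + 0.1199k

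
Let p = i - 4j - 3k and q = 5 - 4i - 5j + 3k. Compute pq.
-7 - 22i - 11j - 36k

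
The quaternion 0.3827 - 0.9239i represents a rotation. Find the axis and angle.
axis = (-1, 0, 0), θ = 3π/4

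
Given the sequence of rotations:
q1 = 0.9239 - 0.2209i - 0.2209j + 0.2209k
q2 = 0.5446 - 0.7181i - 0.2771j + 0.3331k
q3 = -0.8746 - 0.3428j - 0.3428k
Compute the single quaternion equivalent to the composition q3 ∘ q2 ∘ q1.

q2 · q1 = 0.2097 - 0.7714i - 0.2913j + 0.5255k
q3 · q2 · q1 = -0.1031 + 0.3947i + 0.4473j - 0.7959k
-0.1031 + 0.3947i + 0.4473j - 0.7959k


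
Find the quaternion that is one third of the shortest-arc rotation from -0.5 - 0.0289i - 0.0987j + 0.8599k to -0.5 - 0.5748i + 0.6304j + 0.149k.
-0.5997 - 0.2657i + 0.1902j + 0.7305k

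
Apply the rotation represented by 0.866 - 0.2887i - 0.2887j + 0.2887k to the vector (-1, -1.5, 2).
(-1.5, -1, 2)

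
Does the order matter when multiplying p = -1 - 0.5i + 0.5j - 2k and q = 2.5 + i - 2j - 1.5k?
Yes: pq = -4 - 7i + 0.5j - 3k ≠ -4 + 2.5i + 6j - 4k = qp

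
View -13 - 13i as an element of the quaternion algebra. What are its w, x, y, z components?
-13 - 13i + 0j + 0k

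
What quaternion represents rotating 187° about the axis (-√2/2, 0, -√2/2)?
-0.061 - 0.7058i - 0.7058k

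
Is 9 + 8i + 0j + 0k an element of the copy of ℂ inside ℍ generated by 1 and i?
Yes. The quaternion 9 + 8i has j- and k-coefficients y = z = 0, so it lies in the complex subalgebra spanned by 1 and i.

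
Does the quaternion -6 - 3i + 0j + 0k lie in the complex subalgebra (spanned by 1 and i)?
Yes. The quaternion -6 - 3i has j- and k-coefficients y = z = 0, so it lies in the complex subalgebra spanned by 1 and i.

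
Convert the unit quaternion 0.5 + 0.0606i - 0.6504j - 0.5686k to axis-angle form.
axis = (0.07, -0.751, -0.6566), θ = 2π/3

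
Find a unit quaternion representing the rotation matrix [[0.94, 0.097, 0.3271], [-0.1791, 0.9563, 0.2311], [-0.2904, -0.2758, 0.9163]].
0.9763 - 0.1298i + 0.1581j - 0.0707k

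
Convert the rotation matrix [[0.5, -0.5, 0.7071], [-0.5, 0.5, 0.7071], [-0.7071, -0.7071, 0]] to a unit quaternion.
0.7071 - 0.5i + 0.5j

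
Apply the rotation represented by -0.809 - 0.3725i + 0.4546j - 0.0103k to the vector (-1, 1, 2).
(-2.398, -0.18, 0.468)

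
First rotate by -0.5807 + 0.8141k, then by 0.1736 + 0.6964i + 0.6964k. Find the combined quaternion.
-0.6677 - 0.4044i - 0.5669j - 0.2631k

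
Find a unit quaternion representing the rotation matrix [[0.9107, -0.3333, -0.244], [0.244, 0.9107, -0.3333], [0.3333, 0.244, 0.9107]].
0.9659 + 0.1494i - 0.1494j + 0.1494k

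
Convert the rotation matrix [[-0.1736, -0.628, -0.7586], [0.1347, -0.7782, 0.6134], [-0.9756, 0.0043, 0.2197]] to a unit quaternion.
0.2588 - 0.5884i + 0.2096j + 0.7368k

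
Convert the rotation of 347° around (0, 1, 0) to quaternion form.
-0.9936 + 0.1132j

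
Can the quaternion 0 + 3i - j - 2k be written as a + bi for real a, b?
No. The quaternion 3i - j - 2k has j-coefficient y = -1 and k-coefficient z = -2, not both zero, so it does not lie in the complex subalgebra spanned by 1 and i.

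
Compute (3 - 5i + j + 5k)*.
3 + 5i - j - 5k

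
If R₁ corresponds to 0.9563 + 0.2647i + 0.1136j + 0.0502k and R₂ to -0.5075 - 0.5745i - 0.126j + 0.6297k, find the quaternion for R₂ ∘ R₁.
-0.3505 - 0.7616i + 0.0174j + 0.5448k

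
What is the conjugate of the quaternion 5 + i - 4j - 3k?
5 - i + 4j + 3k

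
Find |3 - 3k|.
√18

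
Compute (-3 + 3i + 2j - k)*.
-3 - 3i - 2j + k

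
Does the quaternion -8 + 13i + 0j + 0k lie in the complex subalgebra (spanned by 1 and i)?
Yes. The quaternion -8 + 13i has j- and k-coefficients y = z = 0, so it lies in the complex subalgebra spanned by 1 and i.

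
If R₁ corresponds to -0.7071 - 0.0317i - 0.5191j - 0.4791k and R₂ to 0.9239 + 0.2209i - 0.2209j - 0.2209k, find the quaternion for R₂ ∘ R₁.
-0.8668 - 0.1943i - 0.2106j - 0.4081k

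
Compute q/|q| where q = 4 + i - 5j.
0.6172 + 0.1543i - 0.7715j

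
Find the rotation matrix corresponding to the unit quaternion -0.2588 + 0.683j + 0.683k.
[[-0.866, 0.3535, -0.3535], [-0.3535, 0.067, 0.933], [0.3535, 0.933, 0.067]]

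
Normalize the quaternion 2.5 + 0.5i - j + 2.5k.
0.6742 + 0.1348i - 0.2697j + 0.6742k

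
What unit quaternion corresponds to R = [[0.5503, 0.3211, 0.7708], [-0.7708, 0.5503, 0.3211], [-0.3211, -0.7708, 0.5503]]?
0.8141 - 0.3353i + 0.3353j - 0.3353k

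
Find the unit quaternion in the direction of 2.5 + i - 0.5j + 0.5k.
0.898 + 0.3592i - 0.1796j + 0.1796k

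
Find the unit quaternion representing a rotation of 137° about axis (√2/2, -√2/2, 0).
0.3665 + 0.6579i - 0.6579j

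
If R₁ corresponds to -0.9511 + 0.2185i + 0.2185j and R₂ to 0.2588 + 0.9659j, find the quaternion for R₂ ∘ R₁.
-0.4572 + 0.0565i - 0.8621j - 0.211k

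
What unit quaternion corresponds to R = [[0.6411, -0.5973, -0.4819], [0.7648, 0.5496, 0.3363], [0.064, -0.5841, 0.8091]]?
0.866 - 0.2657i - 0.1576j + 0.3932k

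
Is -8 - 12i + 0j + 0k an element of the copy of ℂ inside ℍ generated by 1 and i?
Yes. The quaternion -8 - 12i has j- and k-coefficients y = z = 0, so it lies in the complex subalgebra spanned by 1 and i.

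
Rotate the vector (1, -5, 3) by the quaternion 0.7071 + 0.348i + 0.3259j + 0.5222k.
(5.274, -0.552, -2.624)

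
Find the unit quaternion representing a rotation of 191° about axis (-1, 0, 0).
-0.0958 - 0.9954i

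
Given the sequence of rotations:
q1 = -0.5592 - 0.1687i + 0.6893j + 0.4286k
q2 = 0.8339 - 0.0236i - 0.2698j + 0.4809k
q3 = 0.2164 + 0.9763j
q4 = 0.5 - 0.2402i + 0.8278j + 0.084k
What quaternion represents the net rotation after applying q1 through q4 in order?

q2 · q1 = -0.4904 - 0.5746i + 0.6547j + 0.0267k
q3 · q2 · q1 = -0.7453 - 0.0983i - 0.3371j + 0.5668k
q4 · q3 · q2 · q1 = -0.1648 + 0.6274i - 0.6576j + 0.3831k
-0.1648 + 0.6274i - 0.6576j + 0.3831k


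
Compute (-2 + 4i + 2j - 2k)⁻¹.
-0.0714 - 0.1429i - 0.0714j + 0.0714k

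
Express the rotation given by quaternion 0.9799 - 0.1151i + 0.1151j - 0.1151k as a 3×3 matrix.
[[0.947, 0.1991, 0.2521], [-0.2521, 0.947, 0.1991], [-0.1991, -0.2521, 0.947]]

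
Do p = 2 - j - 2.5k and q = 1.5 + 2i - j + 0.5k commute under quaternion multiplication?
No: pq = 3.25 + i - 8.5j - 0.75k ≠ 3.25 + 7i + 1.5j - 4.75k = qp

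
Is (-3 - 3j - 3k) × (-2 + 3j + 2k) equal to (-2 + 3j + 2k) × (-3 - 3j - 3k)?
No: pq = 21 + 3i - 3j ≠ 21 - 3i - 3j = qp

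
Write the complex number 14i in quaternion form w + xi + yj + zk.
0 + 14i + 0j + 0k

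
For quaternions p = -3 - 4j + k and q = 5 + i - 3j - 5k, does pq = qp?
No: pq = -22 + 20i - 10j + 24k ≠ -22 - 26i - 12j + 16k = qp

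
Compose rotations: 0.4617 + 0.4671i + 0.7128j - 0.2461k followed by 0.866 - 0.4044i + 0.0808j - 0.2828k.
0.4615 + 0.3995i + 0.423j - 0.6697k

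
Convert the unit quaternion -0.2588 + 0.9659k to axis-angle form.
axis = (0, 0, 1), θ = 7π/6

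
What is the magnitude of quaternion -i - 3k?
√10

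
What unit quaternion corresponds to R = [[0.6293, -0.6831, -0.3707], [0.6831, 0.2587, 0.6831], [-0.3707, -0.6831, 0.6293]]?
0.7933 - 0.4305i + 0.4305k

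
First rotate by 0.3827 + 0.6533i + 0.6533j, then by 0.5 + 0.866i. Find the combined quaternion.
-0.3744 + 0.6581i + 0.3266j + 0.5658k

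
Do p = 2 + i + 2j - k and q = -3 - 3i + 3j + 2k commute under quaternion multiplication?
No: pq = -7 - 2i + j + 16k ≠ -7 - 16i - j - 2k = qp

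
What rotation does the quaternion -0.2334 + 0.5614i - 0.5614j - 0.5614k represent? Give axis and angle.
axis = (√3/3, -√3/3, -√3/3), θ = 207°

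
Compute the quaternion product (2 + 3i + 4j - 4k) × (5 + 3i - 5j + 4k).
37 + 17i - 14j - 39k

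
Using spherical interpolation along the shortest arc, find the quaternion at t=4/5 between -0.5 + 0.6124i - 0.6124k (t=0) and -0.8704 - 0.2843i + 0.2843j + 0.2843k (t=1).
-0.9569 - 0.0849i + 0.2646j + 0.0849k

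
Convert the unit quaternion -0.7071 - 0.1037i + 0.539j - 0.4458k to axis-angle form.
axis = (-0.1467, 0.7623, -0.6304), θ = 3π/2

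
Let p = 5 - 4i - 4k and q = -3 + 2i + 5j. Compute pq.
-7 + 42i + 17j - 8k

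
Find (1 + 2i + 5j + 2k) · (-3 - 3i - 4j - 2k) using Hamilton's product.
27 - 11i - 21j - k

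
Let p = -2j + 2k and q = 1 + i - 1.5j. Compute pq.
-3 + 3i + 4k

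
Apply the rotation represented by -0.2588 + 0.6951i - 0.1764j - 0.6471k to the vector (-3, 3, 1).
(-2.85, -2.092, 2.55)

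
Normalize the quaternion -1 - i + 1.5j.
-0.4851 - 0.4851i + 0.7276j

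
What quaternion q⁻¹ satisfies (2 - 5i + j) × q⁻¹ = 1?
0.0667 + 0.1667i - 0.0333j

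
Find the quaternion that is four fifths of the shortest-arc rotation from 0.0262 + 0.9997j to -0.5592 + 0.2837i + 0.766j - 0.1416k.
-0.4563 + 0.2344i + 0.8504j - 0.117k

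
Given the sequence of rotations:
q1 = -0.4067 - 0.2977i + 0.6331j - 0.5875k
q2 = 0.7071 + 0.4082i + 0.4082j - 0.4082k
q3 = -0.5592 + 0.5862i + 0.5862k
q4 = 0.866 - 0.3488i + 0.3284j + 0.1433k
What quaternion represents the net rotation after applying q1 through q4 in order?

q2 · q1 = -0.6643 - 0.3579i + 0.643j + 0.1305k
q3 · q2 · q1 = 0.5048 - 0.5662i - 0.6459j - 0.0855k
q4 · q3 · q2 · q1 = 0.464 - 0.6019i - 0.5045j + 0.4095k
0.464 - 0.6019i - 0.5045j + 0.4095k


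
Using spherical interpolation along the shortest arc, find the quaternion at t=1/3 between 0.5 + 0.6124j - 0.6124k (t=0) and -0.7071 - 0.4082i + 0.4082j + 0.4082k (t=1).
0.6823 + 0.1712i + 0.3013j - 0.6437k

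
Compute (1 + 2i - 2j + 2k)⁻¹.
0.0769 - 0.1538i + 0.1538j - 0.1538k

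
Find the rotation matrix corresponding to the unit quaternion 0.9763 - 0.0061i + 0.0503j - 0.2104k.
[[0.9064, 0.4102, 0.1008], [-0.4114, 0.9114, -0.0093], [-0.0956, -0.0331, 0.9949]]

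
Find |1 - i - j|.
√3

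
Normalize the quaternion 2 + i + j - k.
0.7559 + 0.378i + 0.378j - 0.378k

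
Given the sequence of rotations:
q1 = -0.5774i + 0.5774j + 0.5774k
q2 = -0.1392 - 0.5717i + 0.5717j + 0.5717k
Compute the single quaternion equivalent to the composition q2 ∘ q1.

q2 · q1 = -0.9903 + 0.0804i - 0.0804j - 0.0804k
-0.9903 + 0.0804i - 0.0804j - 0.0804k


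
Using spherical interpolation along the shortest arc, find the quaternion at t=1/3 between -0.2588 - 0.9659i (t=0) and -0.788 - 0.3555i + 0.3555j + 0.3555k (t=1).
-0.4954 - 0.8465i + 0.1379j + 0.1379k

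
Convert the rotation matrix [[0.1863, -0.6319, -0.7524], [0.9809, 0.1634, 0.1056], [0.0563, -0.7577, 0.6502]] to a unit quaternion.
0.7071 - 0.3052i - 0.2859j + 0.5702k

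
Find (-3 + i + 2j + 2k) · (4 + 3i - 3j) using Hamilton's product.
-9 + i + 23j - k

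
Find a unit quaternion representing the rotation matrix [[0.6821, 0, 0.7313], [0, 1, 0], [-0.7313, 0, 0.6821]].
0.9171 + 0.3987j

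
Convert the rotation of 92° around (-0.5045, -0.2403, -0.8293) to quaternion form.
0.6947 - 0.3629i - 0.1729j - 0.5965k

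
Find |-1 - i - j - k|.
2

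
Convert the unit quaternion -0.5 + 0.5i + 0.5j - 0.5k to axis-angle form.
axis = (√3/3, √3/3, -√3/3), θ = 4π/3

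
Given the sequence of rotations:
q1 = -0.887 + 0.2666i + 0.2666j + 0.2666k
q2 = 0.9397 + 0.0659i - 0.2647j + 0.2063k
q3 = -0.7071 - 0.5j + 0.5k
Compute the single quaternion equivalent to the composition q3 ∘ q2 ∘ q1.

q2 · q1 = -0.8355 + 0.0665i + 0.5227j + 0.1557k
q3 · q2 · q1 = 0.7743 - 0.3862i + 0.0814j - 0.4946k
0.7743 - 0.3862i + 0.0814j - 0.4946k


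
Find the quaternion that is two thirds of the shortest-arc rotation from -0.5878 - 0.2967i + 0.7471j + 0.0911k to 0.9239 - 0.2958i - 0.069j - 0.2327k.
-0.9106 + 0.1021i + 0.3427j + 0.2071k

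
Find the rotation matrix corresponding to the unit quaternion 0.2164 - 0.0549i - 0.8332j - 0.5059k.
[[-0.9003, 0.3104, -0.3051], [-0.1275, 0.4821, 0.8668], [0.4162, 0.8193, -0.3945]]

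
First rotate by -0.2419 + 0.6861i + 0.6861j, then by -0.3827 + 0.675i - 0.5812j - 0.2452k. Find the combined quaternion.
0.0282 - 0.2576i - 0.2902j + 0.9212k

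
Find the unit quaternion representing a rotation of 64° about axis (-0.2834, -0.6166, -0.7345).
0.848 - 0.1502i - 0.3267j - 0.3892k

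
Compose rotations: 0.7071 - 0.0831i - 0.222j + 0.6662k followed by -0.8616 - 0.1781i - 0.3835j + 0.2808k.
-0.8962 - 0.2475i + 0.0154j - 0.3678k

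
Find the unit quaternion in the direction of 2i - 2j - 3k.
0.4851i - 0.4851j - 0.7276k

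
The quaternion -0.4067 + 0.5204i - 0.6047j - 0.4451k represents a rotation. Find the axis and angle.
axis = (0.5696, -0.6619, -0.4872), θ = 228°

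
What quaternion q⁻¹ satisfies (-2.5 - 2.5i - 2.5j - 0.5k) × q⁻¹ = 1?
-0.1316 + 0.1316i + 0.1316j + 0.0263k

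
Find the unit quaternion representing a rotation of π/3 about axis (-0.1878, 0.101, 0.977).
0.866 - 0.0939i + 0.0505j + 0.4885k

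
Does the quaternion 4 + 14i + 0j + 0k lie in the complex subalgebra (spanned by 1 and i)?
Yes. The quaternion 4 + 14i has j- and k-coefficients y = z = 0, so it lies in the complex subalgebra spanned by 1 and i.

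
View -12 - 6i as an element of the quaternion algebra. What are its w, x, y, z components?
-12 - 6i + 0j + 0k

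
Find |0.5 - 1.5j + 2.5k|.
2.958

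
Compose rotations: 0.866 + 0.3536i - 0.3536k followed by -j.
0.3536i - 0.866j + 0.3536k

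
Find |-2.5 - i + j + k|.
3.041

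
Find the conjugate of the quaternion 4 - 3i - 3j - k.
4 + 3i + 3j + k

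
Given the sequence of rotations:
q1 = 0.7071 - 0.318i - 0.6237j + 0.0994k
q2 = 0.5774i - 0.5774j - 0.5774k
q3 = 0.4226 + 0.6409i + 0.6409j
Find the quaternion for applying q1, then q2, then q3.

q2 · q1 = -0.1191 - 0.0092i - 0.2821j - 0.952k
q3 · q2 · q1 = 0.1364 - 0.6904i + 0.4146j - 0.5772k
0.1364 - 0.6904i + 0.4146j - 0.5772k


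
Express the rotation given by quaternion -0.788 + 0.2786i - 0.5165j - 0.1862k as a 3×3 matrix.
[[0.3971, -0.5812, 0.7103], [0.0057, 0.7754, 0.6314], [-0.9178, -0.2467, 0.3112]]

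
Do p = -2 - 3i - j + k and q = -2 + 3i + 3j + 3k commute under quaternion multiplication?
No: pq = 13 - 6i + 8j - 14k ≠ 13 + 6i - 16j - 2k = qp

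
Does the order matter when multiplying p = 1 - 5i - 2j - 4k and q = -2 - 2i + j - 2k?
Yes: pq = -18 + 16i + 3j - 3k ≠ -18 + 7j + 15k = qp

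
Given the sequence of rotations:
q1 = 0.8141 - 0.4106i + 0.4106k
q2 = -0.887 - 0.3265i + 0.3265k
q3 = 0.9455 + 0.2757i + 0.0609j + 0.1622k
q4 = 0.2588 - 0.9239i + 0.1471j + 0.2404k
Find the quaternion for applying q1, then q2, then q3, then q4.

q2 · q1 = -0.9902 + 0.0984i - 0.0984k
q3 · q2 · q1 = -0.9474 - 0.186i - 0.0172j - 0.2596k
q4 · q3 · q2 · q1 = -0.3521 + 0.7931i - 0.4284j - 0.2517k
-0.3521 + 0.7931i - 0.4284j - 0.2517k


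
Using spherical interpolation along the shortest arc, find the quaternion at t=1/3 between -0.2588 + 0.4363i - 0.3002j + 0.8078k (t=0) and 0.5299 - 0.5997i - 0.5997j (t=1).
-0.444 + 0.6177i + 0.0263j + 0.6486k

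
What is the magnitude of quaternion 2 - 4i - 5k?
√45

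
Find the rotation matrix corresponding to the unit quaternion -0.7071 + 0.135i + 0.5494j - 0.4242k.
[[0.0364, -0.4516, -0.8915], [0.7482, 0.6037, -0.2752], [0.6624, -0.657, 0.3599]]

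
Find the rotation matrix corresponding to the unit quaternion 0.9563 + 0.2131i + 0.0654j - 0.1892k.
[[0.9199, 0.3897, 0.0444], [-0.334, 0.8376, -0.4323], [-0.2057, 0.3828, 0.9006]]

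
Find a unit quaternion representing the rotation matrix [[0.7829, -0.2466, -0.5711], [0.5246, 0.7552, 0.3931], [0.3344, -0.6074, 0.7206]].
0.9026 - 0.2771i - 0.2508j + 0.2136k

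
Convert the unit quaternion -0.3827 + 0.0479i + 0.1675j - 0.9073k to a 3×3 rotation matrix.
[[-0.7025, -0.6784, -0.2151], [0.7105, -0.651, -0.2673], [0.0413, -0.3406, 0.9393]]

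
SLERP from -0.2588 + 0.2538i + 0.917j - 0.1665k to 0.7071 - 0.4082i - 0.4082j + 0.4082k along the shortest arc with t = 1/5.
-0.3696 + 0.2999i + 0.8495j - 0.2276k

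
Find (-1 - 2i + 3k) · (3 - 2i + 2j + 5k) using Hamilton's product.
-22 - 10i + 2j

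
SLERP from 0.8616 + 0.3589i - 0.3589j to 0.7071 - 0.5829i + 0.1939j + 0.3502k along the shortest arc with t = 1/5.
0.9448 + 0.1664i - 0.2671j + 0.0906k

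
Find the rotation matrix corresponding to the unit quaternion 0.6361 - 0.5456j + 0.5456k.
[[-0.1907, -0.6941, -0.6941], [0.6941, 0.4046, -0.5954], [0.6941, -0.5954, 0.4046]]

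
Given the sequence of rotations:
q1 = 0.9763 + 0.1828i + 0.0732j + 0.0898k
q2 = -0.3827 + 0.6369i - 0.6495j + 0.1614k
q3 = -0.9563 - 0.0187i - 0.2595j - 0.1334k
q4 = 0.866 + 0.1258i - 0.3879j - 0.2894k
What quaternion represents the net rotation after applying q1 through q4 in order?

q2 · q1 = -0.457 + 0.4817i - 0.6898j + 0.2886k
q3 · q2 · q1 = 0.3055 - 0.619i + 0.7194j - 0.0771k
q4 · q3 · q2 · q1 = 0.5992 - 0.2595i + 0.6933j - 0.3048k
0.5992 - 0.2595i + 0.6933j - 0.3048k


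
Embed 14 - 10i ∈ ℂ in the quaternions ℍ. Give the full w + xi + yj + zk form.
14 - 10i + 0j + 0k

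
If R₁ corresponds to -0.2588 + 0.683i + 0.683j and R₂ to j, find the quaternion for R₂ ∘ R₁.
-0.683 - 0.2588j - 0.683k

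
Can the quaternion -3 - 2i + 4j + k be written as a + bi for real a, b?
No. The quaternion -3 - 2i + 4j + k has j-coefficient y = 4 and k-coefficient z = 1, not both zero, so it does not lie in the complex subalgebra spanned by 1 and i.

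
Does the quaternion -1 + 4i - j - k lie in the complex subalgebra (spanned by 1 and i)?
No. The quaternion -1 + 4i - j - k has j-coefficient y = -1 and k-coefficient z = -1, not both zero, so it does not lie in the complex subalgebra spanned by 1 and i.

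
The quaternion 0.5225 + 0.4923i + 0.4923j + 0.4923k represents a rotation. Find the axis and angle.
axis = (√3/3, √3/3, √3/3), θ = 117°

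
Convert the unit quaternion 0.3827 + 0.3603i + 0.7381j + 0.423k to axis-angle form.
axis = (0.39, 0.7989, 0.4579), θ = 3π/4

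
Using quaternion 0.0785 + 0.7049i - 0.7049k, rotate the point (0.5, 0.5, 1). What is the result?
(-0.935, -0.66, -0.435)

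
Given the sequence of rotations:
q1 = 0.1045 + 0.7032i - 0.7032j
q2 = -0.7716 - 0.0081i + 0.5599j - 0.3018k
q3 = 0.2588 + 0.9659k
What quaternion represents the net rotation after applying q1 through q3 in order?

q2 · q1 = 0.3188 - 0.7557i + 0.3889j - 0.4196k
q3 · q2 · q1 = 0.4878 - 0.5712i - 0.6293j + 0.1993k
0.4878 - 0.5712i - 0.6293j + 0.1993k


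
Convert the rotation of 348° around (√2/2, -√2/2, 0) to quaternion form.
-0.9945 + 0.0739i - 0.0739j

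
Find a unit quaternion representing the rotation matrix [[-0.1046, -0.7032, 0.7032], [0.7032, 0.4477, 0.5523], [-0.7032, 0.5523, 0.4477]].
0.6691 + 0.5255j + 0.5255k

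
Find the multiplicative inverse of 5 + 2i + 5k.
0.0926 - 0.037i - 0.0926k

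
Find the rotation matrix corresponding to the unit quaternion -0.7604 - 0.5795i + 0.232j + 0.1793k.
[[0.8281, 0.0038, -0.5606], [-0.5416, 0.2641, -0.7981], [0.145, 0.9645, 0.2207]]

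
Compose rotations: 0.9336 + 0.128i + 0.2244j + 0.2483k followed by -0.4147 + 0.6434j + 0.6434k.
-0.6913 - 0.0377i + 0.59j + 0.4154k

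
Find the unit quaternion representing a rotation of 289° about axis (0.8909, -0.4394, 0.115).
-0.8141 + 0.5173i - 0.2552j + 0.0668k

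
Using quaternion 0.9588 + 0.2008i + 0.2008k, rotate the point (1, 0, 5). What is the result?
(1.323, -1.54, 4.677)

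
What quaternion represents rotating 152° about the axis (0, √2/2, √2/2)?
0.2419 + 0.6861j + 0.6861k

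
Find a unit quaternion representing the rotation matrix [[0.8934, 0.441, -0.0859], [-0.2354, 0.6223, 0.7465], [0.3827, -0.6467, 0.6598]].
0.891 - 0.3909i - 0.1315j - 0.1898k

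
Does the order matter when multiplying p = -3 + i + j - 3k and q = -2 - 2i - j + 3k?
Yes: pq = 18 + 4i + 4j - 2k ≠ 18 + 4i - 2j - 4k = qp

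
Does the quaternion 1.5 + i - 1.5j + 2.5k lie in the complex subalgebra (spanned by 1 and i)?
No. The quaternion 1.5 + i - 1.5j + 2.5k has j-coefficient y = -1.5 and k-coefficient z = 2.5, not both zero, so it does not lie in the complex subalgebra spanned by 1 and i.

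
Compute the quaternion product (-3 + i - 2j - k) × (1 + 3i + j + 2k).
-2 - 11i - 10j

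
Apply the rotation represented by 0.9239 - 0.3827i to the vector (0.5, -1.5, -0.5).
(0.5, -1.414, 0.707)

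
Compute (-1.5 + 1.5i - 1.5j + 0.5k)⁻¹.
-0.2143 - 0.2143i + 0.2143j - 0.0714k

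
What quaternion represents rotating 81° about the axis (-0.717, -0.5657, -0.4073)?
0.7604 - 0.4657i - 0.3674j - 0.2645k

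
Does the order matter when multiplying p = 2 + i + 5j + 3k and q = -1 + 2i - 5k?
Yes: pq = 11 - 22i + 6j - 23k ≠ 11 + 28i - 16j - 3k = qp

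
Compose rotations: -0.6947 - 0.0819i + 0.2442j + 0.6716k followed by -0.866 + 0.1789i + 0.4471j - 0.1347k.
0.5975 + 0.2798i - 0.6312j - 0.4077k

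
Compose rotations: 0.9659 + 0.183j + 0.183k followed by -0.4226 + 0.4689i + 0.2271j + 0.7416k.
-0.5855 + 0.3588i + 0.0562j + 0.7248k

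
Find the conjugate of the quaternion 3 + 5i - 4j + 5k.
3 - 5i + 4j - 5k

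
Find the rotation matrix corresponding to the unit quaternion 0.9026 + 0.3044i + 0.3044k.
[[0.8147, -0.5495, 0.1853], [0.5495, 0.6294, -0.5495], [0.1853, 0.5495, 0.8147]]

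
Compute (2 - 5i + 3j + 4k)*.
2 + 5i - 3j - 4k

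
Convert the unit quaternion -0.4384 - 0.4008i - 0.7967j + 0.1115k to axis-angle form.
axis = (-0.4459, -0.8864, 0.1241), θ = 232°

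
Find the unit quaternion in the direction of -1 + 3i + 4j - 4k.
-0.1543 + 0.4629i + 0.6172j - 0.6172k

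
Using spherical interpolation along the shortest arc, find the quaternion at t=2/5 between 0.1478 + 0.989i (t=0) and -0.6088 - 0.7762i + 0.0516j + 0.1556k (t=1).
0.3453 + 0.936i - 0.0215j - 0.0649k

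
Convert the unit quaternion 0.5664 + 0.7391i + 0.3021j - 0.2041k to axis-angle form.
axis = (0.8968, 0.3666, -0.2477), θ = 111°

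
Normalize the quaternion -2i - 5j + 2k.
-0.3482i - 0.8704j + 0.3482k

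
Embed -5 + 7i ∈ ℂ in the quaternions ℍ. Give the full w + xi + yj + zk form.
-5 + 7i + 0j + 0k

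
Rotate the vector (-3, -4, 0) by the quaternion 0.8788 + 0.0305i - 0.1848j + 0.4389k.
(1.491, -4.732, -0.62)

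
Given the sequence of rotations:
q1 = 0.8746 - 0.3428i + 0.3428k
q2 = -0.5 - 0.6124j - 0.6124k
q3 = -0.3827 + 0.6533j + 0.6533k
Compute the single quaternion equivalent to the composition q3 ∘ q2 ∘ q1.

q2 · q1 = -0.2274 - 0.0385i - 0.3257j - 0.9169k
q3 · q2 · q1 = 0.8988 - 0.3715i - 0.0491j + 0.2275k
0.8988 - 0.3715i - 0.0491j + 0.2275k


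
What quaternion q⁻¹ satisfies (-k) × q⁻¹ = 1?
k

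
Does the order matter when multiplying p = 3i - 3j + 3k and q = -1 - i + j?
Yes: pq = 6 - 6i - 3k ≠ 6 + 6j - 3k = qp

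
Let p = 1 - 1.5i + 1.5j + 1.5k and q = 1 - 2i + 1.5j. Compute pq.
-4.25 - 5.75i + 2.25k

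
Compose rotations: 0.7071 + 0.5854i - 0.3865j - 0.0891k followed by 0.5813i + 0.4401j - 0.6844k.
-0.2312 + 0.1073i - 0.0377j - 0.9662k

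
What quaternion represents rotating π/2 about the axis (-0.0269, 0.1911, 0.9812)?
0.7071 - 0.019i + 0.1351j + 0.6938k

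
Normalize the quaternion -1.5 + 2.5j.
-0.5145 + 0.8575j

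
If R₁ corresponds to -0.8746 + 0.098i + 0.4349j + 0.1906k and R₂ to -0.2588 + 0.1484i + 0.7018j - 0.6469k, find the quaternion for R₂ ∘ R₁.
0.0299 + 0.2599i - 0.818j + 0.5122k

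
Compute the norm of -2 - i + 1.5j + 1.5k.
3.082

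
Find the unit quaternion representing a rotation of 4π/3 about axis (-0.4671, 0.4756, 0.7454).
-0.5 - 0.4045i + 0.4119j + 0.6455k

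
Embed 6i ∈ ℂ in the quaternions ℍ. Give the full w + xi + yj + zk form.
0 + 6i + 0j + 0k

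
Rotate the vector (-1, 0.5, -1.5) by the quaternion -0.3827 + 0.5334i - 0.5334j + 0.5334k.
(-1.408, 1.149, -0.442)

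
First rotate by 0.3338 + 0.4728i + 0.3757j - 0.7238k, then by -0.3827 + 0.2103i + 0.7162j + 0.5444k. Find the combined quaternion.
-0.1022 - 0.8337i + 0.5049j + 0.1991k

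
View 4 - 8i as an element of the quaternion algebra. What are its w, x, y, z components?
4 - 8i + 0j + 0k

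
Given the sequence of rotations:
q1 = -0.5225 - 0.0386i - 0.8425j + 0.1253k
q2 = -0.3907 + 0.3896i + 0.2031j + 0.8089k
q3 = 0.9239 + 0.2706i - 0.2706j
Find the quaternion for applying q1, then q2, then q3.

q2 · q1 = 0.2889 + 0.5185i + 0.143j - 0.792k
q3 · q2 · q1 = 0.1653 + 0.7715i + 0.2683j - 0.5527k
0.1653 + 0.7715i + 0.2683j - 0.5527k


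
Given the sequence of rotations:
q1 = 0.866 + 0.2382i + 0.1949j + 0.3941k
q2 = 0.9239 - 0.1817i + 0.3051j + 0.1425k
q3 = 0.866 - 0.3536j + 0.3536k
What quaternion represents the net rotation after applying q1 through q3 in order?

q2 · q1 = 0.7278 + 0.1552i + 0.5498j + 0.3794k
q3 · q2 · q1 = 0.6905 - 0.1942i + 0.2737j + 0.6408k
0.6905 - 0.1942i + 0.2737j + 0.6408k


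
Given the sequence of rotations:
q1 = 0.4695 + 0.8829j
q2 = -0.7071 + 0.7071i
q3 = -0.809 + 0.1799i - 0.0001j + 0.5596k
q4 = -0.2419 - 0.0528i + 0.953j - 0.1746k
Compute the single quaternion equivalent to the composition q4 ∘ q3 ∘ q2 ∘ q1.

q2 · q1 = -0.332 + 0.332i - 0.6243j + 0.6243k
q3 · q2 · q1 = -0.1406 + 0.021i + 0.5786j - 0.8031k
q4 · q3 · q2 · q1 = -0.6565 - 0.662i - 0.32j + 0.1683k
-0.6565 - 0.662i - 0.32j + 0.1683k


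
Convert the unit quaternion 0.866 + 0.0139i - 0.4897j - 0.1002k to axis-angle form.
axis = (0.0278, -0.9793, -0.2004), θ = π/3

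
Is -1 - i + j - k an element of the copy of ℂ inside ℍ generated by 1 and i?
No. The quaternion -1 - i + j - k has j-coefficient y = 1 and k-coefficient z = -1, not both zero, so it does not lie in the complex subalgebra spanned by 1 and i.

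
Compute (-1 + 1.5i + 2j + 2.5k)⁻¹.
-0.0741 - 0.1111i - 0.1481j - 0.1852k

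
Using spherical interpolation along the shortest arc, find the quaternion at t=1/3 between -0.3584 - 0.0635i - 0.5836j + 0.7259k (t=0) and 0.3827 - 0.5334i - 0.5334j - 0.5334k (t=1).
-0.4653 + 0.1908i - 0.2321j + 0.8326k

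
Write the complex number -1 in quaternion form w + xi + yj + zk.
-1 + 0i + 0j + 0k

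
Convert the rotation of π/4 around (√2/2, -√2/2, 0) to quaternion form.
0.9239 + 0.2706i - 0.2706j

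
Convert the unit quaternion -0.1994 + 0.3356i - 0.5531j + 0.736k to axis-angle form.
axis = (0.3425, -0.5644, 0.7511), θ = 203°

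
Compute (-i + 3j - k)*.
i - 3j + k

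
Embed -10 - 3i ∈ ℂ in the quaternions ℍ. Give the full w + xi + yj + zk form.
-10 - 3i + 0j + 0k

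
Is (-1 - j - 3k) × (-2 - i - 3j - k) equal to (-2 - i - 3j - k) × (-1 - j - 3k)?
No: pq = -4 - 7i + 8j + 6k ≠ -4 + 9i + 2j + 8k = qp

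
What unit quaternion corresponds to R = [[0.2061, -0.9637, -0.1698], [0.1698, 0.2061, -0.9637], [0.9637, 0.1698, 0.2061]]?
0.6361 + 0.4455i - 0.4455j + 0.4455k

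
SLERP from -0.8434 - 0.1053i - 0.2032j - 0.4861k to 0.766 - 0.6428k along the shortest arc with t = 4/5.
-0.8949 - 0.0272i - 0.0525j + 0.4424k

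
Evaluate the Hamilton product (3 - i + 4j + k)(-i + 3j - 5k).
-8 - 26i + 3j - 14k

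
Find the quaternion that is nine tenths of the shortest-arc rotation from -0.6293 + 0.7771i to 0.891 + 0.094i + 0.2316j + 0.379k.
-0.9096 + 0.0064i - 0.2166j - 0.3544k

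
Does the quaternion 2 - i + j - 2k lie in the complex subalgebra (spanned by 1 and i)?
No. The quaternion 2 - i + j - 2k has j-coefficient y = 1 and k-coefficient z = -2, not both zero, so it does not lie in the complex subalgebra spanned by 1 and i.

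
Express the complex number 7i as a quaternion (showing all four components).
0 + 7i + 0j + 0k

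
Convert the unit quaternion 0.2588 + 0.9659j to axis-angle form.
axis = (0, 1, 0), θ = 5π/6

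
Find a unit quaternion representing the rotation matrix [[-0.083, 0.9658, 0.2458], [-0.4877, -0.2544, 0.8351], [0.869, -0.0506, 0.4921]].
0.5373 - 0.4121i - 0.29j - 0.6763k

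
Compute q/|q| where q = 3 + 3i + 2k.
0.6396 + 0.6396i + 0.4264k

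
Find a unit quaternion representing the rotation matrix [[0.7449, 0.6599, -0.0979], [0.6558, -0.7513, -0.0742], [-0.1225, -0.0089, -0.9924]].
0.0175 + 0.9339i + 0.3522j - 0.059k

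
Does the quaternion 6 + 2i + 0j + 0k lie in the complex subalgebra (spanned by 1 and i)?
Yes. The quaternion 6 + 2i has j- and k-coefficients y = z = 0, so it lies in the complex subalgebra spanned by 1 and i.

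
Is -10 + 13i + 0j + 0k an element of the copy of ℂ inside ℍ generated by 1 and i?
Yes. The quaternion -10 + 13i has j- and k-coefficients y = z = 0, so it lies in the complex subalgebra spanned by 1 and i.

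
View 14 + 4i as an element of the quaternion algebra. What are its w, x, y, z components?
14 + 4i + 0j + 0k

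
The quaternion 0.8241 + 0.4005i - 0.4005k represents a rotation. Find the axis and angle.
axis = (√2/2, 0, -√2/2), θ = 69°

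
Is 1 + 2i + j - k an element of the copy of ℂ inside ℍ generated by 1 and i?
No. The quaternion 1 + 2i + j - k has j-coefficient y = 1 and k-coefficient z = -1, not both zero, so it does not lie in the complex subalgebra spanned by 1 and i.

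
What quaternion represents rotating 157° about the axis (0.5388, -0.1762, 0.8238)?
0.1994 + 0.528i - 0.1727j + 0.8073k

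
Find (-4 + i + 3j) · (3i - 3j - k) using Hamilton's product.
6 - 15i + 13j - 8k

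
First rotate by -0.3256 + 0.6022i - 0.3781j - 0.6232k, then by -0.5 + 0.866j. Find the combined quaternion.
0.4902 - 0.8408i - 0.0929j - 0.2099k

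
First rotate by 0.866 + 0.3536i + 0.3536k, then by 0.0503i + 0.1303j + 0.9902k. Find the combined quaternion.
-0.3679 + 0.0896i + 0.4452j + 0.8114k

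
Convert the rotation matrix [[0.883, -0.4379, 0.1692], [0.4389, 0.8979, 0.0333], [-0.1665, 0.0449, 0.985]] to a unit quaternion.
0.9703 + 0.003i + 0.0865j + 0.2259k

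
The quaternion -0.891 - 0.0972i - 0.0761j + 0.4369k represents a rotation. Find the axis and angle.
axis = (-0.2141, -0.1676, 0.9623), θ = 306°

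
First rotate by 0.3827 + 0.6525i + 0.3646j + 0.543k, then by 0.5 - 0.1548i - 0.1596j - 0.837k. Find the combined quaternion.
0.805 + 0.4855i - 0.3409j - 0.0011k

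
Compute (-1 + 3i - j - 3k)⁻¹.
-0.05 - 0.15i + 0.05j + 0.15k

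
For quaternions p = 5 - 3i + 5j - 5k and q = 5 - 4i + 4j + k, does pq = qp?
No: pq = -2 - 10i + 68j - 12k ≠ -2 - 60i + 22j - 28k = qp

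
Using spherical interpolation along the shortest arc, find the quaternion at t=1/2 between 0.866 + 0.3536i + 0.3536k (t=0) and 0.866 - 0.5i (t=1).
0.9764 - 0.0825i + 0.1993k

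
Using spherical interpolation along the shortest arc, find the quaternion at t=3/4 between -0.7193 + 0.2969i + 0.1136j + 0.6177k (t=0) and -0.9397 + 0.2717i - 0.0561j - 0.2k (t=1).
-0.9534 + 0.3009i - 0.0124j + 0.0162k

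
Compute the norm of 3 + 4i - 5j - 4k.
√66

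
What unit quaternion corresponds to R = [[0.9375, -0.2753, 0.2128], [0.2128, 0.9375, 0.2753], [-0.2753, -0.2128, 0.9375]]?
0.9763 - 0.125i + 0.125j + 0.125k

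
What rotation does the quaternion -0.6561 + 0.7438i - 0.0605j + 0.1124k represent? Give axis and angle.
axis = (0.9856, -0.0802, 0.1489), θ = 262°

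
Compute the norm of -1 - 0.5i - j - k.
1.803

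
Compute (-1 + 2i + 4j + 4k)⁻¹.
-0.027 - 0.0541i - 0.1081j - 0.1081k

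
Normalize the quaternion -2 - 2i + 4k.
-0.4082 - 0.4082i + 0.8165k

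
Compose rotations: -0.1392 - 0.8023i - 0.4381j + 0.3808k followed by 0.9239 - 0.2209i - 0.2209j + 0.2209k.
-0.4867 - 0.6978i - 0.4671j + 0.2406k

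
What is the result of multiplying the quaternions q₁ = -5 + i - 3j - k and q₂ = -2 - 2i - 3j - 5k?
-2 + 20i + 28j + 18k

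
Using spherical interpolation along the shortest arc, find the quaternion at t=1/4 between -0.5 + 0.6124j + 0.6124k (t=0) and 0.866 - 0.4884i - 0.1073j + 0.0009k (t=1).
-0.6674 + 0.1461i + 0.5323j + 0.4999k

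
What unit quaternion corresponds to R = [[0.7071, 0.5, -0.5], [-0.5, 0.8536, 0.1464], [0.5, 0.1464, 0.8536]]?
0.9239 - 0.2706j - 0.2706k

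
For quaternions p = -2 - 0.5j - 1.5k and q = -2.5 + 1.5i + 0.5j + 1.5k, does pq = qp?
No: pq = 7.5 - 3i - 2j + 1.5k ≠ 7.5 - 3i + 2.5j = qp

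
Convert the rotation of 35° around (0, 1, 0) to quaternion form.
0.9537 + 0.3007j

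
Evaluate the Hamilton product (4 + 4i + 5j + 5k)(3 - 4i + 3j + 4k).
-7 + i - 9j + 63k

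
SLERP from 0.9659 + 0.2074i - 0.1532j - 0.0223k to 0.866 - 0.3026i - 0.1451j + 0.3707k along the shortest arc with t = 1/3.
0.9798 + 0.0364i - 0.1582j + 0.1165k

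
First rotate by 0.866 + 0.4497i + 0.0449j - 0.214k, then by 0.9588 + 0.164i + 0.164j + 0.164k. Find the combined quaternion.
0.7843 + 0.5307i + 0.2939j - 0.1295k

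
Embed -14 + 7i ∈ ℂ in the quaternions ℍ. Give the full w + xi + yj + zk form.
-14 + 7i + 0j + 0k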